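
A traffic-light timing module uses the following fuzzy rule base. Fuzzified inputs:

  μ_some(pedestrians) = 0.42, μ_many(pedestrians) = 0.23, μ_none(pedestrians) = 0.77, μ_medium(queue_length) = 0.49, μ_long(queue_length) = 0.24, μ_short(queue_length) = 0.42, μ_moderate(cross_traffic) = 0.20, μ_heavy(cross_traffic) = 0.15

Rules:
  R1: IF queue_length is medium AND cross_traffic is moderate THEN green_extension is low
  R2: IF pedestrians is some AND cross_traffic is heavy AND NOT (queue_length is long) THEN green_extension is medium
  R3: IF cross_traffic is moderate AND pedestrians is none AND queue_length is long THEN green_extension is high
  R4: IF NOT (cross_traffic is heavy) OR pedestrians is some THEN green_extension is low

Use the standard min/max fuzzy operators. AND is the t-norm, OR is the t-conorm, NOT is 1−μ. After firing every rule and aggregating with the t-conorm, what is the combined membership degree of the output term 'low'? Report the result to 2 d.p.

0.85

R1: medium=0.49, moderate=0.20; AND[min(a, b)] → w = 0.20
R2: some=0.42, heavy=0.15, ¬long=1−0.24=0.76; AND[min(a, b)] → w = 0.15
R3: moderate=0.20, none=0.77, long=0.24; AND[min(a, b)] → w = 0.20
R4: ¬heavy=1−0.15=0.85, some=0.42; OR[max(a, b)] → w = 0.85
Rules with consequent 'low': {R1, R4} → strengths 0.20, 0.85
Aggregate via t-conorm [max(a, b)]: 0.85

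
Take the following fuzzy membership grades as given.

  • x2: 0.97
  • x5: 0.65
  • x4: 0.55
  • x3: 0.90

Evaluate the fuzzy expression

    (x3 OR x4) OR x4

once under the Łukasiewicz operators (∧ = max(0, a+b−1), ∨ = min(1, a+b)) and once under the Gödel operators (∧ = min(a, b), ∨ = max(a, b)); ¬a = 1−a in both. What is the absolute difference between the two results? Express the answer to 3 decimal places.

Under Łukasiewicz:
  x3 OR x4 = min(1, a+b) on (0.90, 0.55) = 1.00
  (x3 OR x4) OR x4 = min(1, a+b) on (1.00, 0.55) = 1.00
  → value = 1.0000
Under Gödel:
  x3 OR x4 = max(a, b) on (0.90, 0.55) = 0.90
  (x3 OR x4) OR x4 = max(a, b) on (0.90, 0.55) = 0.90
  → value = 0.9000
|1.0000 − 0.9000| = 0.100

0.100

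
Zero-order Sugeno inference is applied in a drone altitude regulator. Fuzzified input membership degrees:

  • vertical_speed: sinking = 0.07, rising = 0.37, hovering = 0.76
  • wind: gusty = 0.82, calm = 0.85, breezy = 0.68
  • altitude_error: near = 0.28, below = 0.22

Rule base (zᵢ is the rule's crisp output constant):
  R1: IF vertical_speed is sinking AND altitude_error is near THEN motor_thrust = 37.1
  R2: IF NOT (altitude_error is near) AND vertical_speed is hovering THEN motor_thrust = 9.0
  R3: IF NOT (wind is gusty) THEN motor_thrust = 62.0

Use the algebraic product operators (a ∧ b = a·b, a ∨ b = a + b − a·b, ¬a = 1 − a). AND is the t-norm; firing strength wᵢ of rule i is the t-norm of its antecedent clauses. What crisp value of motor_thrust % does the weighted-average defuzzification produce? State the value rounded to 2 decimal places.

R1 (z=37.1): sinking=0.07, near=0.28; AND[a·b] → w = 0.0196
R2 (z=9.0): ¬near=1−0.28=0.72, hovering=0.76; AND[a·b] → w = 0.5472
R3 (z=62.0): ¬gusty=1−0.82=0.18 → w = 0.1800
Weighted average = (0.0196·37.1 + 0.5472·9.0 + 0.1800·62.0) / (0.0196 + 0.5472 + 0.1800)
  = 16.8120 / 0.7468 = 22.51

22.51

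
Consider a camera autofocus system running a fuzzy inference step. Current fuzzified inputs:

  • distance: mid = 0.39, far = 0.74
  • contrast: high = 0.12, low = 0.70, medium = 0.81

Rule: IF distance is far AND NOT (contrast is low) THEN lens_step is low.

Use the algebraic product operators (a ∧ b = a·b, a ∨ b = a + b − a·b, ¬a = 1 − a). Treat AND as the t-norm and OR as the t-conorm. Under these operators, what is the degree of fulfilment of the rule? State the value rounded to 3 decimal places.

firing strength: far=0.74, ¬low=1−0.70=0.30; AND[a·b] → w = 0.2220

0.222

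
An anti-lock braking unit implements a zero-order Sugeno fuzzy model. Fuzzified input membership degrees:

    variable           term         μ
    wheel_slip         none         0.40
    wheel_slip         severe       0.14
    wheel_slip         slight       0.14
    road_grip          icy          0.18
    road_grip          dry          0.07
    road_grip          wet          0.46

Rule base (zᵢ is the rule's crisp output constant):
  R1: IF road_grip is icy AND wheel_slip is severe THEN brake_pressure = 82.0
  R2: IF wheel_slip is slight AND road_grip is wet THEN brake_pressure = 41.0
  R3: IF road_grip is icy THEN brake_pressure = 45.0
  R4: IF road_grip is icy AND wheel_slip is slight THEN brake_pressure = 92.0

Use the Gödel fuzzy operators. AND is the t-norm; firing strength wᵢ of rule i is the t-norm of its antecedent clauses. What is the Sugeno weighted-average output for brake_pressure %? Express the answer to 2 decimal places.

63.67

R1 (z=82.0): icy=0.18, severe=0.14; AND[min(a, b)] → w = 0.14
R2 (z=41.0): slight=0.14, wet=0.46; AND[min(a, b)] → w = 0.14
R3 (z=45.0): icy=0.18 → w = 0.18
R4 (z=92.0): icy=0.18, slight=0.14; AND[min(a, b)] → w = 0.14
Weighted average = (0.14·82.0 + 0.14·41.0 + 0.18·45.0 + 0.14·92.0) / (0.14 + 0.14 + 0.18 + 0.14)
  = 38.2000 / 0.6000 = 63.67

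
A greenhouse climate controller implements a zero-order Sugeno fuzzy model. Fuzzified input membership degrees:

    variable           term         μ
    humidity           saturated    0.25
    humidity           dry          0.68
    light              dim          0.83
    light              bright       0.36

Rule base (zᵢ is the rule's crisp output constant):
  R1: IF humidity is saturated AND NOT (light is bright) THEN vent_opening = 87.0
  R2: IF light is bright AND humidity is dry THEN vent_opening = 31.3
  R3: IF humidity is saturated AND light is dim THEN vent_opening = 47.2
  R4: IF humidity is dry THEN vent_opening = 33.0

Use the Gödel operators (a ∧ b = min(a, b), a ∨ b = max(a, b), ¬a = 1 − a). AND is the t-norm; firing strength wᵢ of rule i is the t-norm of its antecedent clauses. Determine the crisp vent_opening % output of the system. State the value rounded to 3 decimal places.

43.674

R1 (z=87.0): saturated=0.25, ¬bright=1−0.36=0.64; AND[min(a, b)] → w = 0.25
R2 (z=31.3): bright=0.36, dry=0.68; AND[min(a, b)] → w = 0.36
R3 (z=47.2): saturated=0.25, dim=0.83; AND[min(a, b)] → w = 0.25
R4 (z=33.0): dry=0.68 → w = 0.68
Weighted average = (0.25·87.0 + 0.36·31.3 + 0.25·47.2 + 0.68·33.0) / (0.25 + 0.36 + 0.25 + 0.68)
  = 67.2580 / 1.5400 = 43.674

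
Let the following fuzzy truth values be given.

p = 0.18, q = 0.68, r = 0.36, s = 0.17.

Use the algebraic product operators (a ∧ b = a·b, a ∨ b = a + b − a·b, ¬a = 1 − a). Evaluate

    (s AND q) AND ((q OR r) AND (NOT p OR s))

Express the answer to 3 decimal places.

0.078

s AND q = a·b on (0.1700, 0.6800) = 0.1156
q OR r = a + b − a·b on (0.6800, 0.3600) = 0.7952
NOT p = 1 − 0.1800 = 0.8200
NOT p OR s = a + b − a·b on (0.8200, 0.1700) = 0.8506
(q OR r) AND (NOT p OR s) = a·b on (0.7952, 0.8506) = 0.6764
(s AND q) AND ((q OR r) AND (NOT p OR s)) = a·b on (0.1156, 0.6764) = 0.0782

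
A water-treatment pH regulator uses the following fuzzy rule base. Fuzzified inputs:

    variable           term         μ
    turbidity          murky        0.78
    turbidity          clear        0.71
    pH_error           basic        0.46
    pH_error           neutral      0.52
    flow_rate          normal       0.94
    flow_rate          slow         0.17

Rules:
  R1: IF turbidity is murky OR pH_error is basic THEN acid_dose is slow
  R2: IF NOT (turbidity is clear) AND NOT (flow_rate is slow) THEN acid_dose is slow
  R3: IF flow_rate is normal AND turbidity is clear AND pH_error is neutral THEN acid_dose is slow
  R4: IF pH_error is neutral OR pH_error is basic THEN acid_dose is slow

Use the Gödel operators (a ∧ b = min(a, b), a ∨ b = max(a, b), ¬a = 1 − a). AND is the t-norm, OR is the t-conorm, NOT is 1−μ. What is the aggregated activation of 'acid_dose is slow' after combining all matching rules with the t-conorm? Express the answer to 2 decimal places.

0.78

R1: murky=0.78, basic=0.46; OR[max(a, b)] → w = 0.78
R2: ¬clear=1−0.71=0.29, ¬slow=1−0.17=0.83; AND[min(a, b)] → w = 0.29
R3: normal=0.94, clear=0.71, neutral=0.52; AND[min(a, b)] → w = 0.52
R4: neutral=0.52, basic=0.46; OR[max(a, b)] → w = 0.52
Rules with consequent 'slow': {R1, R2, R3, R4} → strengths 0.78, 0.29, 0.52, 0.52
Aggregate via t-conorm [max(a, b)]: 0.78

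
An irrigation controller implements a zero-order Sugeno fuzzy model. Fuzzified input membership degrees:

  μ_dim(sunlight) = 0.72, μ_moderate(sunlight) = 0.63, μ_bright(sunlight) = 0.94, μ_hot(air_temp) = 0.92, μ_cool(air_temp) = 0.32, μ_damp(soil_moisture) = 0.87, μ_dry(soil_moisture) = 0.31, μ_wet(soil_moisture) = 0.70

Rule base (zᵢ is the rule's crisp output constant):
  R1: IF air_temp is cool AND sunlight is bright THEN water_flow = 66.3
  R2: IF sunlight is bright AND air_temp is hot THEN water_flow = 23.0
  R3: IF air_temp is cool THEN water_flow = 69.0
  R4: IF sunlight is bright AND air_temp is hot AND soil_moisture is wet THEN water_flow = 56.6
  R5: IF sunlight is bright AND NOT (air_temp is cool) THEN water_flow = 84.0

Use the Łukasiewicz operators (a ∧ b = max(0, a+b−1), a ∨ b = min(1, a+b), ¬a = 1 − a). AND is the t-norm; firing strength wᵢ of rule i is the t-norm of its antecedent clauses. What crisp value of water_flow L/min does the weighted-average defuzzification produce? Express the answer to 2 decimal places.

54.53

R1 (z=66.3): cool=0.32, bright=0.94; AND[max(0, a+b−1)] → w = 0.26
R2 (z=23.0): bright=0.94, hot=0.92; AND[max(0, a+b−1)] → w = 0.86
R3 (z=69.0): cool=0.32 → w = 0.32
R4 (z=56.6): bright=0.94, hot=0.92, wet=0.70; AND[max(0, a+b−1)] → w = 0.56
R5 (z=84.0): bright=0.94, ¬cool=1−0.32=0.68; AND[max(0, a+b−1)] → w = 0.62
Weighted average = (0.26·66.3 + 0.86·23.0 + 0.32·69.0 + 0.56·56.6 + 0.62·84.0) / (0.26 + 0.86 + 0.32 + 0.56 + 0.62)
  = 142.8740 / 2.6200 = 54.53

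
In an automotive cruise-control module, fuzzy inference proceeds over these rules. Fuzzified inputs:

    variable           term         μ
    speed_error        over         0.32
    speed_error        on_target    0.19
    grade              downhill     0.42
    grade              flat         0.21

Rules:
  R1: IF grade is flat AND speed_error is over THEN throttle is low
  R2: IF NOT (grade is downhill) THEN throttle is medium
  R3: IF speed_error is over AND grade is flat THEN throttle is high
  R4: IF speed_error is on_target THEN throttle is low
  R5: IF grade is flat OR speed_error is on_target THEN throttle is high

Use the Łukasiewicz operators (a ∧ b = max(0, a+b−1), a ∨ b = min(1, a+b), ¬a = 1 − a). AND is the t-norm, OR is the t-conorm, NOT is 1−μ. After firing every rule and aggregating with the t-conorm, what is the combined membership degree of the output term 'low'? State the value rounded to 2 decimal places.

0.19

R1: flat=0.21, over=0.32; AND[max(0, a+b−1)] → w = 0.00
R2: ¬downhill=1−0.42=0.58 → w = 0.58
R3: over=0.32, flat=0.21; AND[max(0, a+b−1)] → w = 0.00
R4: on_target=0.19 → w = 0.19
R5: flat=0.21, on_target=0.19; OR[min(1, a+b)] → w = 0.40
Rules with consequent 'low': {R1, R4} → strengths 0.00, 0.19
Aggregate via t-conorm [min(1, a+b)]: 0.19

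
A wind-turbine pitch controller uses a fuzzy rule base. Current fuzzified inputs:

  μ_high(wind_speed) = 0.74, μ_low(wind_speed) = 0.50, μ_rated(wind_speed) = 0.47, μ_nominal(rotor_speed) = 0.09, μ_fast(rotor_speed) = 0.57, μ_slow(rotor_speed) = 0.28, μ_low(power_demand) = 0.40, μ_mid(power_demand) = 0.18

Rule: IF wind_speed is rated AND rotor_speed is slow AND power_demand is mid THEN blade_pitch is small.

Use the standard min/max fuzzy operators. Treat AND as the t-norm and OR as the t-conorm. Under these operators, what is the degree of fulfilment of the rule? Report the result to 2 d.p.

0.18

firing strength: rated=0.47, slow=0.28, mid=0.18; AND[min(a, b)] → w = 0.18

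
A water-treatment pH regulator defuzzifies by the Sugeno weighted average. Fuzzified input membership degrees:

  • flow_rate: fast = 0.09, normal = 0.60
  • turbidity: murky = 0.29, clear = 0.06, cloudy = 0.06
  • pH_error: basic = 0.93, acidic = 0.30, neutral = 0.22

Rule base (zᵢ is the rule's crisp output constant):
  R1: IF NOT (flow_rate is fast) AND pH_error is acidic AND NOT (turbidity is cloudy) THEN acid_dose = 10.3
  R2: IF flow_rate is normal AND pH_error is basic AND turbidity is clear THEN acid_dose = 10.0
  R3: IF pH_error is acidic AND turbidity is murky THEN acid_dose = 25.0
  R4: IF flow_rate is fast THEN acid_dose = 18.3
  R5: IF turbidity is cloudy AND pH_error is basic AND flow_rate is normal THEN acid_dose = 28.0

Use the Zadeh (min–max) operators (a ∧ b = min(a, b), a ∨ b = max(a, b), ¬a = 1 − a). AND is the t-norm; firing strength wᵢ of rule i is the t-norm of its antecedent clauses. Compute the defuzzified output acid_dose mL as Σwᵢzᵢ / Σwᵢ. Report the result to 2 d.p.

R1 (z=10.3): ¬fast=1−0.09=0.91, acidic=0.30, ¬cloudy=1−0.06=0.94; AND[min(a, b)] → w = 0.30
R2 (z=10.0): normal=0.60, basic=0.93, clear=0.06; AND[min(a, b)] → w = 0.06
R3 (z=25.0): acidic=0.30, murky=0.29; AND[min(a, b)] → w = 0.29
R4 (z=18.3): fast=0.09 → w = 0.09
R5 (z=28.0): cloudy=0.06, basic=0.93, normal=0.60; AND[min(a, b)] → w = 0.06
Weighted average = (0.30·10.3 + 0.06·10.0 + 0.29·25.0 + 0.09·18.3 + 0.06·28.0) / (0.30 + 0.06 + 0.29 + 0.09 + 0.06)
  = 14.2670 / 0.8000 = 17.83

17.83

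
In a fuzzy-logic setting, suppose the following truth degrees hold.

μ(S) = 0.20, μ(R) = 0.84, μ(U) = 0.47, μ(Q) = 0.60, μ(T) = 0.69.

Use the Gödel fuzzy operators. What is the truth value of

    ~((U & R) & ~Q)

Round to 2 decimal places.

U & R = min(a, b) on (0.47, 0.84) = 0.47
~Q = 1 − 0.60 = 0.40
(U & R) & ~Q = min(a, b) on (0.47, 0.40) = 0.40
~((U & R) & ~Q) = 1 − 0.40 = 0.60

0.60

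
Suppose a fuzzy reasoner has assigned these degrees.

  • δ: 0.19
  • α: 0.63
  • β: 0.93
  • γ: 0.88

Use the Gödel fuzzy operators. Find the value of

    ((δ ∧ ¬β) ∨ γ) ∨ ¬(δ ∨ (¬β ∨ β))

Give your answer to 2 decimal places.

0.88

¬β = 1 − 0.93 = 0.07
δ ∧ ¬β = min(a, b) on (0.19, 0.07) = 0.07
(δ ∧ ¬β) ∨ γ = max(a, b) on (0.07, 0.88) = 0.88
¬β = 1 − 0.93 = 0.07
¬β ∨ β = max(a, b) on (0.07, 0.93) = 0.93
δ ∨ (¬β ∨ β) = max(a, b) on (0.19, 0.93) = 0.93
¬(δ ∨ (¬β ∨ β)) = 1 − 0.93 = 0.07
((δ ∧ ¬β) ∨ γ) ∨ ¬(δ ∨ (¬β ∨ β)) = max(a, b) on (0.88, 0.07) = 0.88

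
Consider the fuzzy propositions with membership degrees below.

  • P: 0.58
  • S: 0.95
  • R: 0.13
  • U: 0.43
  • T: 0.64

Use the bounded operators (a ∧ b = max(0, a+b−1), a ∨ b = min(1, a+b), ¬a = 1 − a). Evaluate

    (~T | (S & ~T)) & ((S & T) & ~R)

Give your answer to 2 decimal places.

0.13

~T = 1 − 0.64 = 0.36
~T = 1 − 0.64 = 0.36
S & ~T = max(0, a+b−1) on (0.95, 0.36) = 0.31
~T | (S & ~T) = min(1, a+b) on (0.36, 0.31) = 0.67
S & T = max(0, a+b−1) on (0.95, 0.64) = 0.59
~R = 1 − 0.13 = 0.87
(S & T) & ~R = max(0, a+b−1) on (0.59, 0.87) = 0.46
(~T | (S & ~T)) & ((S & T) & ~R) = max(0, a+b−1) on (0.67, 0.46) = 0.13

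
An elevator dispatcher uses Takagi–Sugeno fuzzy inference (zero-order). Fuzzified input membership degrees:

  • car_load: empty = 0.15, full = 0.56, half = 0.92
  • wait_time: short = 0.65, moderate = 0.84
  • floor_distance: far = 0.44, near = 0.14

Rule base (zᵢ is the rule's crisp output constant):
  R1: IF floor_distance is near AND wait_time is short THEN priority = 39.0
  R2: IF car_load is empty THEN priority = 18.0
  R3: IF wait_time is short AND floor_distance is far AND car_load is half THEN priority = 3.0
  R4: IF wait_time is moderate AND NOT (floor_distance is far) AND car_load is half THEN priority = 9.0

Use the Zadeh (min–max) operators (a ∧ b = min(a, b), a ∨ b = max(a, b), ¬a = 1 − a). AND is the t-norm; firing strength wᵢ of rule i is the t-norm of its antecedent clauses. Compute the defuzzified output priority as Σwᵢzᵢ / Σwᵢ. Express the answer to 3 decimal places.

R1 (z=39.0): near=0.14, short=0.65; AND[min(a, b)] → w = 0.14
R2 (z=18.0): empty=0.15 → w = 0.15
R3 (z=3.0): short=0.65, far=0.44, half=0.92; AND[min(a, b)] → w = 0.44
R4 (z=9.0): moderate=0.84, ¬far=1−0.44=0.56, half=0.92; AND[min(a, b)] → w = 0.56
Weighted average = (0.14·39.0 + 0.15·18.0 + 0.44·3.0 + 0.56·9.0) / (0.14 + 0.15 + 0.44 + 0.56)
  = 14.5200 / 1.2900 = 11.256

11.256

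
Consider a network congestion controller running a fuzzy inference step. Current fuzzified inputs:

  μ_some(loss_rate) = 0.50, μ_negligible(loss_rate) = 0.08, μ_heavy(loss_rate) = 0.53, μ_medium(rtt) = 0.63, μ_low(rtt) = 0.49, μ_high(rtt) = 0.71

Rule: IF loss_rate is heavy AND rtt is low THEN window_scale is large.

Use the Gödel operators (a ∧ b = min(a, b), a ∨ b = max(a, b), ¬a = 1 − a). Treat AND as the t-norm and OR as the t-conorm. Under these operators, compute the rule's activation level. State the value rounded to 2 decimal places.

0.49

firing strength: heavy=0.53, low=0.49; AND[min(a, b)] → w = 0.49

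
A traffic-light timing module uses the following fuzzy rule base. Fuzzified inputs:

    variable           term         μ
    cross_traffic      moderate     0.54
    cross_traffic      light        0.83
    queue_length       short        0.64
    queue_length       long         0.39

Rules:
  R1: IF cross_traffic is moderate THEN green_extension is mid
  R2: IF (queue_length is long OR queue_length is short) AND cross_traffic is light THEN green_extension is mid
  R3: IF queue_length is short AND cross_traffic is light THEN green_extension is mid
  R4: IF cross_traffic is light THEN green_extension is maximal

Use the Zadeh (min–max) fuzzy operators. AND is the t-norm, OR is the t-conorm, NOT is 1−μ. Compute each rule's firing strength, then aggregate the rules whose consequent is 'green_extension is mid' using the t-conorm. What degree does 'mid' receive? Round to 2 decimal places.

0.64

R1: moderate=0.54 → w = 0.54
R2: (long=0.39 OR short=0.64) = 0.64; AND[min(a, b)] with light=0.83 → w = 0.64
R3: short=0.64, light=0.83; AND[min(a, b)] → w = 0.64
R4: light=0.83 → w = 0.83
Rules with consequent 'mid': {R1, R2, R3} → strengths 0.54, 0.64, 0.64
Aggregate via t-conorm [max(a, b)]: 0.64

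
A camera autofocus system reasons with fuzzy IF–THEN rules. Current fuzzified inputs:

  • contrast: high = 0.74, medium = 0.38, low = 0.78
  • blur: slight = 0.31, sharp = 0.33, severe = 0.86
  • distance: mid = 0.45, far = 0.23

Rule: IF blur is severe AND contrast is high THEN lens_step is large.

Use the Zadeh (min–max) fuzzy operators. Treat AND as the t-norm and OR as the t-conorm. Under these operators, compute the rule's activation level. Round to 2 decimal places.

firing strength: severe=0.86, high=0.74; AND[min(a, b)] → w = 0.74

0.74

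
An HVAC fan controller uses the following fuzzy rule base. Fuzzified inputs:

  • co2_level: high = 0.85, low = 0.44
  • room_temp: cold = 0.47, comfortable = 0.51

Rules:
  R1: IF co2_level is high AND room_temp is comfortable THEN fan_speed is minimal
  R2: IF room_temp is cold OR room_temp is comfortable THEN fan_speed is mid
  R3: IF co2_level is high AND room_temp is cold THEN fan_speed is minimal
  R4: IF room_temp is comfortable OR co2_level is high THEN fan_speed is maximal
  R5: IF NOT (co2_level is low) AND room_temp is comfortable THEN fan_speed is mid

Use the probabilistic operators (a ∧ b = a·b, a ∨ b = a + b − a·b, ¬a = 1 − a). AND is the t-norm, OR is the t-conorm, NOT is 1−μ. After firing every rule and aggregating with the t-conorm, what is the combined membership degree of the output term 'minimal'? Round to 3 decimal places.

0.660

R1: high=0.85, comfortable=0.51; AND[a·b] → w = 0.4335
R2: cold=0.47, comfortable=0.51; OR[a + b − a·b] → w = 0.7403
R3: high=0.85, cold=0.47; AND[a·b] → w = 0.3995
R4: comfortable=0.51, high=0.85; OR[a + b − a·b] → w = 0.9265
R5: ¬low=1−0.44=0.56, comfortable=0.51; AND[a·b] → w = 0.2856
Rules with consequent 'minimal': {R1, R3} → strengths 0.4335, 0.3995
Aggregate via t-conorm [a + b − a·b]: 0.6598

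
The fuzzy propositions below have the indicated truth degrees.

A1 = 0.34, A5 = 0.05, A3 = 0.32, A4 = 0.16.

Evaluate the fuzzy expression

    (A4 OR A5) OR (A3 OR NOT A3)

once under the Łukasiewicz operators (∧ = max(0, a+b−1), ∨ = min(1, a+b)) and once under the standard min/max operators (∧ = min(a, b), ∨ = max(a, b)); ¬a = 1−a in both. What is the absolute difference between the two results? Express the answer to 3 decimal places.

Under Łukasiewicz:
  A4 OR A5 = min(1, a+b) on (0.16, 0.05) = 0.21
  NOT A3 = 1 − 0.32 = 0.68
  A3 OR NOT A3 = min(1, a+b) on (0.32, 0.68) = 1.00
  (A4 OR A5) OR (A3 OR NOT A3) = min(1, a+b) on (0.21, 1.00) = 1.00
  → value = 1.0000
Under standard min/max:
  A4 OR A5 = max(a, b) on (0.16, 0.05) = 0.16
  NOT A3 = 1 − 0.32 = 0.68
  A3 OR NOT A3 = max(a, b) on (0.32, 0.68) = 0.68
  (A4 OR A5) OR (A3 OR NOT A3) = max(a, b) on (0.16, 0.68) = 0.68
  → value = 0.6800
|1.0000 − 0.6800| = 0.320

0.320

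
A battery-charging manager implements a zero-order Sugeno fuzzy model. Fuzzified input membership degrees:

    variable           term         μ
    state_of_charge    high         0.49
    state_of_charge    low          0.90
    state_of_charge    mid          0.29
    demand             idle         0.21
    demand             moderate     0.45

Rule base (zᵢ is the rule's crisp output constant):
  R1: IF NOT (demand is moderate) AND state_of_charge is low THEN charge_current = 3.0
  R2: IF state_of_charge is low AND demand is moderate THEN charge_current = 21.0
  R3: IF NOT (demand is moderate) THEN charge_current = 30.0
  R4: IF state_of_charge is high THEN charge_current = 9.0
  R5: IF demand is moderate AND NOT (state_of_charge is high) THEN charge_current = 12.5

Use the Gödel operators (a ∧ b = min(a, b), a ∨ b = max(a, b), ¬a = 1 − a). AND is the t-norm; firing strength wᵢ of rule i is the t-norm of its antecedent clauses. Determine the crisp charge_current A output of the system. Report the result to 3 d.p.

15.114

R1 (z=3.0): ¬moderate=1−0.45=0.55, low=0.90; AND[min(a, b)] → w = 0.55
R2 (z=21.0): low=0.90, moderate=0.45; AND[min(a, b)] → w = 0.45
R3 (z=30.0): ¬moderate=1−0.45=0.55 → w = 0.55
R4 (z=9.0): high=0.49 → w = 0.49
R5 (z=12.5): moderate=0.45, ¬high=1−0.49=0.51; AND[min(a, b)] → w = 0.45
Weighted average = (0.55·3.0 + 0.45·21.0 + 0.55·30.0 + 0.49·9.0 + 0.45·12.5) / (0.55 + 0.45 + 0.55 + 0.49 + 0.45)
  = 37.6350 / 2.4900 = 15.114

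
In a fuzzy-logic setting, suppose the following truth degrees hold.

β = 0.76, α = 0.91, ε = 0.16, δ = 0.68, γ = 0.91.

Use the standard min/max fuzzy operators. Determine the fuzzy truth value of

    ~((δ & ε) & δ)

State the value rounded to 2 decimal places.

δ & ε = min(a, b) on (0.68, 0.16) = 0.16
(δ & ε) & δ = min(a, b) on (0.16, 0.68) = 0.16
~((δ & ε) & δ) = 1 − 0.16 = 0.84

0.84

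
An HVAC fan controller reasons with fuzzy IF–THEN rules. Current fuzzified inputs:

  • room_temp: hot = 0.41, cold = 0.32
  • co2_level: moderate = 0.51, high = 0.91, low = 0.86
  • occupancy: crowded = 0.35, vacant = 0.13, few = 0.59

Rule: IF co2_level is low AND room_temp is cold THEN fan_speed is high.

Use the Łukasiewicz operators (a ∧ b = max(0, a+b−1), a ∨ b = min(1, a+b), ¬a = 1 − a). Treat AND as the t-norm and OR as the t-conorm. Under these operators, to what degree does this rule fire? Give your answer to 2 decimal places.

0.18

firing strength: low=0.86, cold=0.32; AND[max(0, a+b−1)] → w = 0.18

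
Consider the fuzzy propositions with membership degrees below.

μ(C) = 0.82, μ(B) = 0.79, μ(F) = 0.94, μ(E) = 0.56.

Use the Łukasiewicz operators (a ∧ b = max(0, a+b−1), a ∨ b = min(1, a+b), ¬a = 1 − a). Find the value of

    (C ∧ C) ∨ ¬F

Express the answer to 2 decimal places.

C ∧ C = max(0, a+b−1) on (0.82, 0.82) = 0.64
¬F = 1 − 0.94 = 0.06
(C ∧ C) ∨ ¬F = min(1, a+b) on (0.64, 0.06) = 0.70

0.70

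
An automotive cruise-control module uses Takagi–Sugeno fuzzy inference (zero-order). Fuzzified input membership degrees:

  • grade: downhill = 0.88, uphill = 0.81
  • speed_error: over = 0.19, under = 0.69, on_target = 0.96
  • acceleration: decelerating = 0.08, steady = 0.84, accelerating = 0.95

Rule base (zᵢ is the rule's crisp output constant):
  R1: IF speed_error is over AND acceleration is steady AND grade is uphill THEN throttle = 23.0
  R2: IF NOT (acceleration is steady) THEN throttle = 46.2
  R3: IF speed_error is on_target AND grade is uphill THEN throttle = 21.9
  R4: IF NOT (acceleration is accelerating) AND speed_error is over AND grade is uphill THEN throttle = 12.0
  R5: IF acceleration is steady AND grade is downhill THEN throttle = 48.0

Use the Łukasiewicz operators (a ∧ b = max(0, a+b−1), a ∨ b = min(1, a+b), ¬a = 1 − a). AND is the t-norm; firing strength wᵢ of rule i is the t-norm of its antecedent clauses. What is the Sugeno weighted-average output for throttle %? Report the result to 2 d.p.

35.65

R1 (z=23.0): over=0.19, steady=0.84, uphill=0.81; AND[max(0, a+b−1)] → w = 0.00
R2 (z=46.2): ¬steady=1−0.84=0.16 → w = 0.16
R3 (z=21.9): on_target=0.96, uphill=0.81; AND[max(0, a+b−1)] → w = 0.77
R4 (z=12.0): ¬accelerating=1−0.95=0.05, over=0.19, uphill=0.81; AND[max(0, a+b−1)] → w = 0.00
R5 (z=48.0): steady=0.84, downhill=0.88; AND[max(0, a+b−1)] → w = 0.72
Weighted average = (0.00·23.0 + 0.16·46.2 + 0.77·21.9 + 0.00·12.0 + 0.72·48.0) / (0.00 + 0.16 + 0.77 + 0.00 + 0.72)
  = 58.8150 / 1.6500 = 35.65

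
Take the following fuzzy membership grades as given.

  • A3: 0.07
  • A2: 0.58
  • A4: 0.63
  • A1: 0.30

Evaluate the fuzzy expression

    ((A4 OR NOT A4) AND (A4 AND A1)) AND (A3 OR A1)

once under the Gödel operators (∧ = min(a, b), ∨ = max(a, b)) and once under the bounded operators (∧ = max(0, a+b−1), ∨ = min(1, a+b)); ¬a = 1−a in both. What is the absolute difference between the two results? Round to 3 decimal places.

0.300

Under Gödel:
  NOT A4 = 1 − 0.63 = 0.37
  A4 OR NOT A4 = max(a, b) on (0.63, 0.37) = 0.63
  A4 AND A1 = min(a, b) on (0.63, 0.30) = 0.30
  (A4 OR NOT A4) AND (A4 AND A1) = min(a, b) on (0.63, 0.30) = 0.30
  A3 OR A1 = max(a, b) on (0.07, 0.30) = 0.30
  ((A4 OR NOT A4) AND (A4 AND A1)) AND (A3 OR A1) = min(a, b) on (0.30, 0.30) = 0.30
  → value = 0.3000
Under bounded:
  NOT A4 = 1 − 0.63 = 0.37
  A4 OR NOT A4 = min(1, a+b) on (0.63, 0.37) = 1.00
  A4 AND A1 = max(0, a+b−1) on (0.63, 0.30) = 0.00
  (A4 OR NOT A4) AND (A4 AND A1) = max(0, a+b−1) on (1.00, 0.00) = 0.00
  A3 OR A1 = min(1, a+b) on (0.07, 0.30) = 0.37
  ((A4 OR NOT A4) AND (A4 AND A1)) AND (A3 OR A1) = max(0, a+b−1) on (0.00, 0.37) = 0.00
  → value = 0.0000
|0.3000 − 0.0000| = 0.300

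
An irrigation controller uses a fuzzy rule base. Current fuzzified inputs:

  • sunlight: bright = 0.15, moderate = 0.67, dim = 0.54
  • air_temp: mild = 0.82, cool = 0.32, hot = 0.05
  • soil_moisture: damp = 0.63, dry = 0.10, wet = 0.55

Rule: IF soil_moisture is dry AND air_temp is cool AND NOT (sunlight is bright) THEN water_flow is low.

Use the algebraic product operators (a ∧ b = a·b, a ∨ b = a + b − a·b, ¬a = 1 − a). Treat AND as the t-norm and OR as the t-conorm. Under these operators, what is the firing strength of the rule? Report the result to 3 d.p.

firing strength: dry=0.10, cool=0.32, ¬bright=1−0.15=0.85; AND[a·b] → w = 0.0272

0.027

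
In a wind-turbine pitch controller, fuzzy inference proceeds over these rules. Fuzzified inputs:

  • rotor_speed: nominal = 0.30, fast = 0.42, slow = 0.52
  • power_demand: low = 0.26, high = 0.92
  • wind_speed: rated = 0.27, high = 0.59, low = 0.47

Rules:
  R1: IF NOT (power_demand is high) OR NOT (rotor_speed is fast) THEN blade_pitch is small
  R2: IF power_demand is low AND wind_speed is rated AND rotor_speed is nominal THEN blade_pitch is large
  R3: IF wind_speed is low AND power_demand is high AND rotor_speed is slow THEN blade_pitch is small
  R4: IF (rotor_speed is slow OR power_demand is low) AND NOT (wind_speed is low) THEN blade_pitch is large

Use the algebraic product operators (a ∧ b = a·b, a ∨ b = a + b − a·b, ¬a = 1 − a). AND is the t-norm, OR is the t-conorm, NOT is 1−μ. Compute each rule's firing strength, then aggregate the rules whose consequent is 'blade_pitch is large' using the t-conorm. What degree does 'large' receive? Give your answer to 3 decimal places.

R1: ¬high=1−0.92=0.08, ¬fast=1−0.42=0.58; OR[a + b − a·b] → w = 0.6136
R2: low=0.26, rated=0.27, nominal=0.30; AND[a·b] → w = 0.0211
R3: low=0.47, high=0.92, slow=0.52; AND[a·b] → w = 0.2248
R4: (slow=0.52 OR low=0.26) = 0.6448; AND[a·b] with ¬low=1−0.47=0.53 → w = 0.3417
Rules with consequent 'large': {R2, R4} → strengths 0.0211, 0.3417
Aggregate via t-conorm [a + b − a·b]: 0.3556

0.356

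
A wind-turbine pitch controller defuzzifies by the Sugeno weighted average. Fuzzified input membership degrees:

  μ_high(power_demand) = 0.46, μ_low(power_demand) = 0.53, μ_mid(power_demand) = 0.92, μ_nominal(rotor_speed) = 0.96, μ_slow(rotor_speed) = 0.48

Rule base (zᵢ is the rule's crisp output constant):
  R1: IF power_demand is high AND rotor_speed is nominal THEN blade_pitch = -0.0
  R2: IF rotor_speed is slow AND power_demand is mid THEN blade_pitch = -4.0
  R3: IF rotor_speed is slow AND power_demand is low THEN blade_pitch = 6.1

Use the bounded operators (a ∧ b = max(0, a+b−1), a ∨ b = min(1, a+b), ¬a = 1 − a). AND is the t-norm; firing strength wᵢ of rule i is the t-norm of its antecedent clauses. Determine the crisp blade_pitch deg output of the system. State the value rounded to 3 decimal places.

R1 (z=-0.0): high=0.46, nominal=0.96; AND[max(0, a+b−1)] → w = 0.42
R2 (z=-4.0): slow=0.48, mid=0.92; AND[max(0, a+b−1)] → w = 0.40
R3 (z=6.1): slow=0.48, low=0.53; AND[max(0, a+b−1)] → w = 0.01
Weighted average = (0.42·-0.0 + 0.40·-4.0 + 0.01·6.1) / (0.42 + 0.40 + 0.01)
  = -1.5390 / 0.8300 = -1.854

-1.854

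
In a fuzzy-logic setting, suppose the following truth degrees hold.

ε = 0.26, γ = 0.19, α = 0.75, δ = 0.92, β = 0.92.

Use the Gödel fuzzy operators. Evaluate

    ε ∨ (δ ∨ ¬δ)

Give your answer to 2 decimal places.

0.92

¬δ = 1 − 0.92 = 0.08
δ ∨ ¬δ = max(a, b) on (0.92, 0.08) = 0.92
ε ∨ (δ ∨ ¬δ) = max(a, b) on (0.26, 0.92) = 0.92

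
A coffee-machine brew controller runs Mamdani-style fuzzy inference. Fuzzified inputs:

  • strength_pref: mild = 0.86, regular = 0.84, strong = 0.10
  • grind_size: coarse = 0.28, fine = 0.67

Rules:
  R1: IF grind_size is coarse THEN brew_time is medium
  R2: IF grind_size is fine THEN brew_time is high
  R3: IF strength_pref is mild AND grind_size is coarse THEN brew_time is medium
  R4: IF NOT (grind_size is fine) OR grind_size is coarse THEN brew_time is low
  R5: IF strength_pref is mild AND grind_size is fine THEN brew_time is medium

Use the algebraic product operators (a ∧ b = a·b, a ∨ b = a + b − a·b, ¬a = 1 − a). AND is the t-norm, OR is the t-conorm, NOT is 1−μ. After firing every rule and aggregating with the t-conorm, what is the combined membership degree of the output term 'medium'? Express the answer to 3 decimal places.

0.768

R1: coarse=0.28 → w = 0.2800
R2: fine=0.67 → w = 0.6700
R3: mild=0.86, coarse=0.28; AND[a·b] → w = 0.2408
R4: ¬fine=1−0.67=0.33, coarse=0.28; OR[a + b − a·b] → w = 0.5176
R5: mild=0.86, fine=0.67; AND[a·b] → w = 0.5762
Rules with consequent 'medium': {R1, R3, R5} → strengths 0.2800, 0.2408, 0.5762
Aggregate via t-conorm [a + b − a·b]: 0.7683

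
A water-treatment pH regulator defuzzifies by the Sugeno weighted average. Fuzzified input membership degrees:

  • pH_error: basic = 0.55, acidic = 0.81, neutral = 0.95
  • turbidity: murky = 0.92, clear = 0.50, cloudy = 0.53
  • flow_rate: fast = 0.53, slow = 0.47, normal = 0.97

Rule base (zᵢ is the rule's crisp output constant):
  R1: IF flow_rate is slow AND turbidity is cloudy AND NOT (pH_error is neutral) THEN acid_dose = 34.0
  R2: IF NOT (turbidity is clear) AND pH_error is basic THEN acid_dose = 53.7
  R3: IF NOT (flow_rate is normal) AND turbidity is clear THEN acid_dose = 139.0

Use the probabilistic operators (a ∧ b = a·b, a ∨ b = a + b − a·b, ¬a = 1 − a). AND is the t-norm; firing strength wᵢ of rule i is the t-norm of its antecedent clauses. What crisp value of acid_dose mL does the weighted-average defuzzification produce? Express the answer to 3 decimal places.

57.119

R1 (z=34.0): slow=0.47, cloudy=0.53, ¬neutral=1−0.95=0.05; AND[a·b] → w = 0.0125
R2 (z=53.7): ¬clear=1−0.50=0.50, basic=0.55; AND[a·b] → w = 0.2750
R3 (z=139.0): ¬normal=1−0.97=0.03, clear=0.50; AND[a·b] → w = 0.0150
Weighted average = (0.0125·34.0 + 0.2750·53.7 + 0.0150·139.0) / (0.0125 + 0.2750 + 0.0150)
  = 17.2760 / 0.3025 = 57.119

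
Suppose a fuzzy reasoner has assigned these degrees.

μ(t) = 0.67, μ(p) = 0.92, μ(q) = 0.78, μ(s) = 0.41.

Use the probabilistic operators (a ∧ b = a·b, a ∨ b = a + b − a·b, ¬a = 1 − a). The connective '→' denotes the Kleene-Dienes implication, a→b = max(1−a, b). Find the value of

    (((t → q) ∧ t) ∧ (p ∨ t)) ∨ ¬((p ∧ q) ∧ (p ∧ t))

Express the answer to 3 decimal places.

0.783

t → q  [Kleene-Dienes: max(1−a, b)] with a=0.6700, b=0.7800 → 0.7800
(t → q) ∧ t = a·b on (0.7800, 0.6700) = 0.5226
p ∨ t = a + b − a·b on (0.9200, 0.6700) = 0.9736
((t → q) ∧ t) ∧ (p ∨ t) = a·b on (0.5226, 0.9736) = 0.5088
p ∧ q = a·b on (0.9200, 0.7800) = 0.7176
p ∧ t = a·b on (0.9200, 0.6700) = 0.6164
(p ∧ q) ∧ (p ∧ t) = a·b on (0.7176, 0.6164) = 0.4423
¬((p ∧ q) ∧ (p ∧ t)) = 1 − 0.4423 = 0.5577
(((t → q) ∧ t) ∧ (p ∨ t)) ∨ ¬((p ∧ q) ∧ (p ∧ t)) = a + b − a·b on (0.5088, 0.5577) = 0.7827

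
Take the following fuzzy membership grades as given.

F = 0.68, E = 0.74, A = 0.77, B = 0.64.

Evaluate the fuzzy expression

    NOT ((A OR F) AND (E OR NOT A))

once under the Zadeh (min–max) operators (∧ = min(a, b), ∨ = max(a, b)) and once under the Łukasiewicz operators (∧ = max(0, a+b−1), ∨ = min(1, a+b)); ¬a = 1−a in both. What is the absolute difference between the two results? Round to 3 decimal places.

0.230

Under Zadeh (min–max):
  A OR F = max(a, b) on (0.77, 0.68) = 0.77
  NOT A = 1 − 0.77 = 0.23
  E OR NOT A = max(a, b) on (0.74, 0.23) = 0.74
  (A OR F) AND (E OR NOT A) = min(a, b) on (0.77, 0.74) = 0.74
  NOT ((A OR F) AND (E OR NOT A)) = 1 − 0.74 = 0.26
  → value = 0.2600
Under Łukasiewicz:
  A OR F = min(1, a+b) on (0.77, 0.68) = 1.00
  NOT A = 1 − 0.77 = 0.23
  E OR NOT A = min(1, a+b) on (0.74, 0.23) = 0.97
  (A OR F) AND (E OR NOT A) = max(0, a+b−1) on (1.00, 0.97) = 0.97
  NOT ((A OR F) AND (E OR NOT A)) = 1 − 0.97 = 0.03
  → value = 0.0300
|0.2600 − 0.0300| = 0.230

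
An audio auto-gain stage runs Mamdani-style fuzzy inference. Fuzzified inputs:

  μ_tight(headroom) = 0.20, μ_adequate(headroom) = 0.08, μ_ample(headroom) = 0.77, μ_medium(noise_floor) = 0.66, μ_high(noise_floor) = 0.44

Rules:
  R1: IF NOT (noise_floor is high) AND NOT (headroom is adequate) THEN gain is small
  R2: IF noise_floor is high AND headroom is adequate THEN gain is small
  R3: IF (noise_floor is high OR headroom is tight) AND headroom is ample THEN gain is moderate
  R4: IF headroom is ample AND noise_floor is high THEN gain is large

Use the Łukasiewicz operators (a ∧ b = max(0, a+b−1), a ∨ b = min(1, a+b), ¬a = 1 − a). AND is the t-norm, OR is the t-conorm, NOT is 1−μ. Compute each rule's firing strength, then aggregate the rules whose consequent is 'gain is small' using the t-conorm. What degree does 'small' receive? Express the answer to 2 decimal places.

0.48

R1: ¬high=1−0.44=0.56, ¬adequate=1−0.08=0.92; AND[max(0, a+b−1)] → w = 0.48
R2: high=0.44, adequate=0.08; AND[max(0, a+b−1)] → w = 0.00
R3: (high=0.44 OR tight=0.20) = 0.64; AND[max(0, a+b−1)] with ample=0.77 → w = 0.41
R4: ample=0.77, high=0.44; AND[max(0, a+b−1)] → w = 0.21
Rules with consequent 'small': {R1, R2} → strengths 0.48, 0.00
Aggregate via t-conorm [min(1, a+b)]: 0.48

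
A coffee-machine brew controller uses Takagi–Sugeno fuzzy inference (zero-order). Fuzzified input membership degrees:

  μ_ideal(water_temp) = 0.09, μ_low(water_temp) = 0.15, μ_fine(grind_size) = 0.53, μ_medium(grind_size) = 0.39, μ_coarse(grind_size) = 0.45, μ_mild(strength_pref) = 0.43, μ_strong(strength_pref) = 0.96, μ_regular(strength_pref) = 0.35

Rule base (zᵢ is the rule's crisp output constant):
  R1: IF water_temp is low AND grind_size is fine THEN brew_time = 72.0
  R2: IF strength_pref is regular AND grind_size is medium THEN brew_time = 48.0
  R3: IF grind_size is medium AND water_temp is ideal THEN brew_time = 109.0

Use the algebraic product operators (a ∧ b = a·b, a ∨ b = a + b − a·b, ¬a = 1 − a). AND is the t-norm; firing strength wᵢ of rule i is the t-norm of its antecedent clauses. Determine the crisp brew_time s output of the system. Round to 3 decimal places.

R1 (z=72.0): low=0.15, fine=0.53; AND[a·b] → w = 0.0795
R2 (z=48.0): regular=0.35, medium=0.39; AND[a·b] → w = 0.1365
R3 (z=109.0): medium=0.39, ideal=0.09; AND[a·b] → w = 0.0351
Weighted average = (0.0795·72.0 + 0.1365·48.0 + 0.0351·109.0) / (0.0795 + 0.1365 + 0.0351)
  = 16.1019 / 0.2511 = 64.125

64.125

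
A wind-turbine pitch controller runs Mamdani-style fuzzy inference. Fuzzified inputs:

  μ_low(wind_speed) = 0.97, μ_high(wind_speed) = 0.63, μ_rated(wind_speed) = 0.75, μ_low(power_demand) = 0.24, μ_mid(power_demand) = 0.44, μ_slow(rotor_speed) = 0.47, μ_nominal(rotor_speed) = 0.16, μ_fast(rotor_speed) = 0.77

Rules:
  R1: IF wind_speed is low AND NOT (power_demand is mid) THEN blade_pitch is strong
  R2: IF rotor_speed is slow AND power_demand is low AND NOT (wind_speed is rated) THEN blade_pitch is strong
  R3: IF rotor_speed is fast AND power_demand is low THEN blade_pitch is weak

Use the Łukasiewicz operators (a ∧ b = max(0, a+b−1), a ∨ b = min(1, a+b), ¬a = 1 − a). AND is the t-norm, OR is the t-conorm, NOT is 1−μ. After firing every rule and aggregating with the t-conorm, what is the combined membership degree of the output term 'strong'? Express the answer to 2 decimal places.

R1: low=0.97, ¬mid=1−0.44=0.56; AND[max(0, a+b−1)] → w = 0.53
R2: slow=0.47, low=0.24, ¬rated=1−0.75=0.25; AND[max(0, a+b−1)] → w = 0.00
R3: fast=0.77, low=0.24; AND[max(0, a+b−1)] → w = 0.01
Rules with consequent 'strong': {R1, R2} → strengths 0.53, 0.00
Aggregate via t-conorm [min(1, a+b)]: 0.53

0.53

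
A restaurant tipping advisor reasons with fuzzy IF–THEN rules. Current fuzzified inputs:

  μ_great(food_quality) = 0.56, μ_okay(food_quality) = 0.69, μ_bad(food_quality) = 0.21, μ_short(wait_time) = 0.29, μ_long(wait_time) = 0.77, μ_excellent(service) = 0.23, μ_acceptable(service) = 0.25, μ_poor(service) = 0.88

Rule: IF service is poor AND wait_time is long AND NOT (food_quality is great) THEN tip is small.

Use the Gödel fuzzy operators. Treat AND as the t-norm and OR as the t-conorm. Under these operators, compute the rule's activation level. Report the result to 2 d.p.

0.44

firing strength: poor=0.88, long=0.77, ¬great=1−0.56=0.44; AND[min(a, b)] → w = 0.44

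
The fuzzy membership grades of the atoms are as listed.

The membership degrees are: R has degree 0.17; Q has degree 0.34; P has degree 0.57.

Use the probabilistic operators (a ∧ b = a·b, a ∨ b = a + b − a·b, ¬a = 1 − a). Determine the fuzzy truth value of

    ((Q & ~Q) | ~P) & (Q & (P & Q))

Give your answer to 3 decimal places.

~Q = 1 − 0.3400 = 0.6600
Q & ~Q = a·b on (0.3400, 0.6600) = 0.2244
~P = 1 − 0.5700 = 0.4300
(Q & ~Q) | ~P = a + b − a·b on (0.2244, 0.4300) = 0.5579
P & Q = a·b on (0.5700, 0.3400) = 0.1938
Q & (P & Q) = a·b on (0.3400, 0.1938) = 0.0659
((Q & ~Q) | ~P) & (Q & (P & Q)) = a·b on (0.5579, 0.0659) = 0.0368

0.037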